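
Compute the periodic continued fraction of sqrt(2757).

[52; (1, 1, 34, 1, 1, 104)]

Write x_i = (sqrt(2757) + m_i)/d_i with (m_0, d_0) = (0, 1). a_0 = floor(sqrt(2757)) = 52, since 52^2 = 2704 <= 2757 < 2809 = 53^2.
Iterate m_{i+1} = d_i*a_i - m_i, d_{i+1} = (2757 - m_{i+1}^2)/d_i, a_{i+1} = floor((a_0 + m_{i+1})/d_{i+1}):
  m_1 = 1*52 - 0 = 52, d_1 = (2757 - 52^2)/1 = 53/1 = 53, a_1 = floor((52 + 52)/53) = 1.
  m_2 = 53*1 - 52 = 1, d_2 = (2757 - 1^2)/53 = 2756/53 = 52, a_2 = floor((52 + 1)/52) = 1.
  m_3 = 52*1 - 1 = 51, d_3 = (2757 - 51^2)/52 = 156/52 = 3, a_3 = floor((52 + 51)/3) = 34.
  m_4 = 3*34 - 51 = 51, d_4 = (2757 - 51^2)/3 = 156/3 = 52, a_4 = floor((52 + 51)/52) = 1.
  m_5 = 52*1 - 51 = 1, d_5 = (2757 - 1^2)/52 = 2756/52 = 53, a_5 = floor((52 + 1)/53) = 1.
  m_6 = 53*1 - 1 = 52, d_6 = (2757 - 52^2)/53 = 53/53 = 1, a_6 = floor((52 + 52)/1) = 104.
  m_7 = 1*104 - 52 = 52, d_7 = (2757 - 52^2)/1 = 53/1 = 53: (m_7, d_7) = (m_1, d_1) = (52, 53), so from here the quotients repeat a_1, ..., a_6; the period length is 6.
Hence the expansion of sqrt(2757) is a_0 = 52 followed by the repeating block 1, 1, 34, 1, 1, 104 (period 6).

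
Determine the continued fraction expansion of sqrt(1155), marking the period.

Write x_i = (sqrt(1155) + m_i)/d_i with (m_0, d_0) = (0, 1). a_0 = floor(sqrt(1155)) = 33, since 33^2 = 1089 <= 1155 < 1156 = 34^2.
Iterate m_{i+1} = d_i*a_i - m_i, d_{i+1} = (1155 - m_{i+1}^2)/d_i, a_{i+1} = floor((a_0 + m_{i+1})/d_{i+1}):
  m_1 = 1*33 - 0 = 33, d_1 = (1155 - 33^2)/1 = 66/1 = 66, a_1 = floor((33 + 33)/66) = 1.
  m_2 = 66*1 - 33 = 33, d_2 = (1155 - 33^2)/66 = 66/66 = 1, a_2 = floor((33 + 33)/1) = 66.
  m_3 = 1*66 - 33 = 33, d_3 = (1155 - 33^2)/1 = 66/1 = 66: (m_3, d_3) = (m_1, d_1) = (33, 66), so from here the quotients repeat a_1, a_2; the period length is 2.
Hence the expansion of sqrt(1155) is a_0 = 33 followed by the repeating block 1, 66 (period 2).

[33; (1, 66)]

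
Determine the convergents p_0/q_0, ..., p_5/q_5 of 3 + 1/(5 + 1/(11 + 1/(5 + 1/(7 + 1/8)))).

3/1, 16/5, 179/56, 911/285, 6556/2051, 53359/16693

Using the convergent recurrence p_i = a_i*p_{i-1} + p_{i-2}, q_i = a_i*q_{i-1} + q_{i-2} with p_{-2}=0, p_{-1}=1, q_{-2}=1, q_{-1}=0:
  i=0: a_0=3, p_0 = 3*1 + 0 = 3, q_0 = 3*0 + 1 = 1.
  i=1: a_1=5, p_1 = 5*3 + 1 = 16, q_1 = 5*1 + 0 = 5.
  i=2: a_2=11, p_2 = 11*16 + 3 = 179, q_2 = 11*5 + 1 = 56.
  i=3: a_3=5, p_3 = 5*179 + 16 = 911, q_3 = 5*56 + 5 = 285.
  i=4: a_4=7, p_4 = 7*911 + 179 = 6556, q_4 = 7*285 + 56 = 2051.
  i=5: a_5=8, p_5 = 8*6556 + 911 = 53359, q_5 = 8*2051 + 285 = 16693.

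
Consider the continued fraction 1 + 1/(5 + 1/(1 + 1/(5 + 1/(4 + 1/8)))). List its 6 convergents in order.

1/1, 6/5, 7/6, 41/35, 171/146, 1409/1203

Using the convergent recurrence p_i = a_i*p_{i-1} + p_{i-2}, q_i = a_i*q_{i-1} + q_{i-2} with p_{-2}=0, p_{-1}=1, q_{-2}=1, q_{-1}=0:
  i=0: a_0=1, p_0 = 1*1 + 0 = 1, q_0 = 1*0 + 1 = 1.
  i=1: a_1=5, p_1 = 5*1 + 1 = 6, q_1 = 5*1 + 0 = 5.
  i=2: a_2=1, p_2 = 1*6 + 1 = 7, q_2 = 1*5 + 1 = 6.
  i=3: a_3=5, p_3 = 5*7 + 6 = 41, q_3 = 5*6 + 5 = 35.
  i=4: a_4=4, p_4 = 4*41 + 7 = 171, q_4 = 4*35 + 6 = 146.
  i=5: a_5=8, p_5 = 8*171 + 41 = 1409, q_5 = 8*146 + 35 = 1203.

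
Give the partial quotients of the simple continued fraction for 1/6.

[0; 6]

Run the Euclidean algorithm on 1 and 6; the successive quotients are the partial quotients a_0, a_1, ... (each step inverts the fractional part left over by the previous one):
  1 = 0*6 + 1, so a_0 = 0.
  6 = 6*1 + 0, so a_1 = 6.
The remainder reaches 0 after 2 divisions, so the expansion has 2 partial quotients, read off in order.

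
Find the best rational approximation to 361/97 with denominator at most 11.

Expand x = 361/97 as a continued fraction with the Euclidean algorithm:
  361 = 3*97 + 70, so a_0 = 3.
  97 = 1*70 + 27, so a_1 = 1.
  70 = 2*27 + 16, so a_2 = 2.
  27 = 1*16 + 11, so a_3 = 1.
  16 = 1*11 + 5, so a_4 = 1.
  11 = 2*5 + 1, so a_5 = 2.
  5 = 5*1 + 0, so a_6 = 5.
so x = [3; 1, 2, 1, 1, 2, 5].
Convergents (p_i = a_i*p_{i-1} + p_{i-2}, q_i = a_i*q_{i-1} + q_{i-2} with p_{-2}=0, p_{-1}=1, q_{-2}=1, q_{-1}=0), until the denominator exceeds 11:
  i=0: a_0=3, p_0 = 3*1 + 0 = 3, q_0 = 3*0 + 1 = 1.
  i=1: a_1=1, p_1 = 1*3 + 1 = 4, q_1 = 1*1 + 0 = 1.
  i=2: a_2=2, p_2 = 2*4 + 3 = 11, q_2 = 2*1 + 1 = 3.
  i=3: a_3=1, p_3 = 1*11 + 4 = 15, q_3 = 1*3 + 1 = 4.
  i=4: a_4=1, p_4 = 1*15 + 11 = 26, q_4 = 1*4 + 3 = 7.
  i=5: a_5=2, p_5 = 2*26 + 15 = 67, q_5 = 2*7 + 4 = 18.
q_5 = 18 > 11, so the last convergent with denominator <= 11 is p_4/q_4 = 26/7.
The closest fraction with denominator <= 11 is either p_4/q_4 or the intermediate fraction (k*p_4 + p_3)/(k*q_4 + q_3) with the largest k >= 1 whose denominator stays <= 11; these approach x as k grows, and every other convergent or intermediate fraction in range is farther away.
Largest k: floor((11 - q_3)/q_4) = floor((11 - 4)/7) = 1.
That gives (1*26 + 15)/(1*7 + 4) = 41/11.
Compare the errors: |x - 26/7| = |361*7 - 26*97|/(97*7) = 5/679, and |x - 41/11| = |361*11 - 41*97|/(97*11) = 6/1067.
Cross-multiplying, 6*679 = 4074 < 5335 = 5*1067, so 6/1067 is smaller: the intermediate fraction 41/11 is closer to x than 26/7.

41/11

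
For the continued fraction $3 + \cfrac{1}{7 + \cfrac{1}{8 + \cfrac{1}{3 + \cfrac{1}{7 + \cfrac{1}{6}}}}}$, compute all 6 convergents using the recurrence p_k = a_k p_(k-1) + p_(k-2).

3/1, 22/7, 179/57, 559/178, 4092/1303, 25111/7996

Using the convergent recurrence p_i = a_i*p_{i-1} + p_{i-2}, q_i = a_i*q_{i-1} + q_{i-2} with p_{-2}=0, p_{-1}=1, q_{-2}=1, q_{-1}=0:
  i=0: a_0=3, p_0 = 3*1 + 0 = 3, q_0 = 3*0 + 1 = 1.
  i=1: a_1=7, p_1 = 7*3 + 1 = 22, q_1 = 7*1 + 0 = 7.
  i=2: a_2=8, p_2 = 8*22 + 3 = 179, q_2 = 8*7 + 1 = 57.
  i=3: a_3=3, p_3 = 3*179 + 22 = 559, q_3 = 3*57 + 7 = 178.
  i=4: a_4=7, p_4 = 7*559 + 179 = 4092, q_4 = 7*178 + 57 = 1303.
  i=5: a_5=6, p_5 = 6*4092 + 559 = 25111, q_5 = 6*1303 + 178 = 7996.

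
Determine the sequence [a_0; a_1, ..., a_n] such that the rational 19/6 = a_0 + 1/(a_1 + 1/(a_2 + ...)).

Run the Euclidean algorithm on 19 and 6; the successive quotients are the partial quotients a_0, a_1, ... (each step inverts the fractional part left over by the previous one):
  19 = 3*6 + 1, so a_0 = 3.
  6 = 6*1 + 0, so a_1 = 6.
The remainder reaches 0 after 2 divisions, so the expansion has 2 partial quotients, read off in order.

[3; 6]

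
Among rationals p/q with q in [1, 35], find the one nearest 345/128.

62/23

Expand x = 345/128 as a continued fraction with the Euclidean algorithm:
  345 = 2*128 + 89, so a_0 = 2.
  128 = 1*89 + 39, so a_1 = 1.
  89 = 2*39 + 11, so a_2 = 2.
  39 = 3*11 + 6, so a_3 = 3.
  11 = 1*6 + 5, so a_4 = 1.
  6 = 1*5 + 1, so a_5 = 1.
  5 = 5*1 + 0, so a_6 = 5.
so x = [2; 1, 2, 3, 1, 1, 5].
Convergents (p_i = a_i*p_{i-1} + p_{i-2}, q_i = a_i*q_{i-1} + q_{i-2} with p_{-2}=0, p_{-1}=1, q_{-2}=1, q_{-1}=0), until the denominator exceeds 35:
  i=0: a_0=2, p_0 = 2*1 + 0 = 2, q_0 = 2*0 + 1 = 1.
  i=1: a_1=1, p_1 = 1*2 + 1 = 3, q_1 = 1*1 + 0 = 1.
  i=2: a_2=2, p_2 = 2*3 + 2 = 8, q_2 = 2*1 + 1 = 3.
  i=3: a_3=3, p_3 = 3*8 + 3 = 27, q_3 = 3*3 + 1 = 10.
  i=4: a_4=1, p_4 = 1*27 + 8 = 35, q_4 = 1*10 + 3 = 13.
  i=5: a_5=1, p_5 = 1*35 + 27 = 62, q_5 = 1*13 + 10 = 23.
  i=6: a_6=5, p_6 = 5*62 + 35 = 345, q_6 = 5*23 + 13 = 128.
q_6 = 128 > 35, so the last convergent with denominator <= 35 is p_5/q_5 = 62/23.
The closest fraction with denominator <= 35 is either p_5/q_5 or the intermediate fraction (k*p_5 + p_4)/(k*q_5 + q_4) with the largest k >= 1 whose denominator stays <= 35; these approach x as k grows, and every other convergent or intermediate fraction in range is farther away.
Largest k: floor((35 - q_4)/q_5) = floor((35 - 13)/23) = 0.
Since k = 0, no intermediate fraction beyond p_5/q_5 has denominator <= 35, so the convergent 62/23 is the closest (its error is |345*23 - 62*128|/(128*23) = 1/2944).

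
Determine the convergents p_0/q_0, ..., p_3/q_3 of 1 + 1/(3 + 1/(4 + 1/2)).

Using the convergent recurrence p_i = a_i*p_{i-1} + p_{i-2}, q_i = a_i*q_{i-1} + q_{i-2} with p_{-2}=0, p_{-1}=1, q_{-2}=1, q_{-1}=0:
  i=0: a_0=1, p_0 = 1*1 + 0 = 1, q_0 = 1*0 + 1 = 1.
  i=1: a_1=3, p_1 = 3*1 + 1 = 4, q_1 = 3*1 + 0 = 3.
  i=2: a_2=4, p_2 = 4*4 + 1 = 17, q_2 = 4*3 + 1 = 13.
  i=3: a_3=2, p_3 = 2*17 + 4 = 38, q_3 = 2*13 + 3 = 29.

1/1, 4/3, 17/13, 38/29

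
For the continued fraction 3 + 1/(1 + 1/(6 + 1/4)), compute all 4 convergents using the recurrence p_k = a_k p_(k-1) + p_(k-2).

Using the convergent recurrence p_i = a_i*p_{i-1} + p_{i-2}, q_i = a_i*q_{i-1} + q_{i-2} with p_{-2}=0, p_{-1}=1, q_{-2}=1, q_{-1}=0:
  i=0: a_0=3, p_0 = 3*1 + 0 = 3, q_0 = 3*0 + 1 = 1.
  i=1: a_1=1, p_1 = 1*3 + 1 = 4, q_1 = 1*1 + 0 = 1.
  i=2: a_2=6, p_2 = 6*4 + 3 = 27, q_2 = 6*1 + 1 = 7.
  i=3: a_3=4, p_3 = 4*27 + 4 = 112, q_3 = 4*7 + 1 = 29.

3/1, 4/1, 27/7, 112/29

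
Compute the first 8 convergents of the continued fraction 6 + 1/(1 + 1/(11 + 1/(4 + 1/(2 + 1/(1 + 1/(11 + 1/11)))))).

6/1, 7/1, 83/12, 339/49, 761/110, 1100/159, 12861/1859, 142571/20608

Using the convergent recurrence p_i = a_i*p_{i-1} + p_{i-2}, q_i = a_i*q_{i-1} + q_{i-2} with p_{-2}=0, p_{-1}=1, q_{-2}=1, q_{-1}=0:
  i=0: a_0=6, p_0 = 6*1 + 0 = 6, q_0 = 6*0 + 1 = 1.
  i=1: a_1=1, p_1 = 1*6 + 1 = 7, q_1 = 1*1 + 0 = 1.
  i=2: a_2=11, p_2 = 11*7 + 6 = 83, q_2 = 11*1 + 1 = 12.
  i=3: a_3=4, p_3 = 4*83 + 7 = 339, q_3 = 4*12 + 1 = 49.
  i=4: a_4=2, p_4 = 2*339 + 83 = 761, q_4 = 2*49 + 12 = 110.
  i=5: a_5=1, p_5 = 1*761 + 339 = 1100, q_5 = 1*110 + 49 = 159.
  i=6: a_6=11, p_6 = 11*1100 + 761 = 12861, q_6 = 11*159 + 110 = 1859.
  i=7: a_7=11, p_7 = 11*12861 + 1100 = 142571, q_7 = 11*1859 + 159 = 20608.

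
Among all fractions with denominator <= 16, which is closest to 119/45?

Expand x = 119/45 as a continued fraction with the Euclidean algorithm:
  119 = 2*45 + 29, so a_0 = 2.
  45 = 1*29 + 16, so a_1 = 1.
  29 = 1*16 + 13, so a_2 = 1.
  16 = 1*13 + 3, so a_3 = 1.
  13 = 4*3 + 1, so a_4 = 4.
  3 = 3*1 + 0, so a_5 = 3.
so x = [2; 1, 1, 1, 4, 3].
Convergents (p_i = a_i*p_{i-1} + p_{i-2}, q_i = a_i*q_{i-1} + q_{i-2} with p_{-2}=0, p_{-1}=1, q_{-2}=1, q_{-1}=0), until the denominator exceeds 16:
  i=0: a_0=2, p_0 = 2*1 + 0 = 2, q_0 = 2*0 + 1 = 1.
  i=1: a_1=1, p_1 = 1*2 + 1 = 3, q_1 = 1*1 + 0 = 1.
  i=2: a_2=1, p_2 = 1*3 + 2 = 5, q_2 = 1*1 + 1 = 2.
  i=3: a_3=1, p_3 = 1*5 + 3 = 8, q_3 = 1*2 + 1 = 3.
  i=4: a_4=4, p_4 = 4*8 + 5 = 37, q_4 = 4*3 + 2 = 14.
  i=5: a_5=3, p_5 = 3*37 + 8 = 119, q_5 = 3*14 + 3 = 45.
q_5 = 45 > 16, so the last convergent with denominator <= 16 is p_4/q_4 = 37/14.
The closest fraction with denominator <= 16 is either p_4/q_4 or the intermediate fraction (k*p_4 + p_3)/(k*q_4 + q_3) with the largest k >= 1 whose denominator stays <= 16; these approach x as k grows, and every other convergent or intermediate fraction in range is farther away.
Largest k: floor((16 - q_3)/q_4) = floor((16 - 3)/14) = 0.
Since k = 0, no intermediate fraction beyond p_4/q_4 has denominator <= 16, so the convergent 37/14 is the closest (its error is |119*14 - 37*45|/(45*14) = 1/630).

37/14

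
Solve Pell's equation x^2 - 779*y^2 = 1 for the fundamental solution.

(x, y) = (11785490, 422259)

First expand sqrt(779) as a continued fraction. With x_i = (sqrt(779) + m_i)/d_i and (m_0, d_0) = (0, 1): a_0 = floor(sqrt(779)) = 27, since 27^2 = 729 <= 779 < 784 = 28^2.
Iterate m_{i+1} = d_i*a_i - m_i, d_{i+1} = (779 - m_{i+1}^2)/d_i, a_{i+1} = floor((a_0 + m_{i+1})/d_{i+1}):
  m_1 = 1*27 - 0 = 27, d_1 = (779 - 27^2)/1 = 50/1 = 50, a_1 = floor((27 + 27)/50) = 1.
  m_2 = 50*1 - 27 = 23, d_2 = (779 - 23^2)/50 = 250/50 = 5, a_2 = floor((27 + 23)/5) = 10.
  m_3 = 5*10 - 23 = 27, d_3 = (779 - 27^2)/5 = 50/5 = 10, a_3 = floor((27 + 27)/10) = 5.
  m_4 = 10*5 - 27 = 23, d_4 = (779 - 23^2)/10 = 250/10 = 25, a_4 = floor((27 + 23)/25) = 2.
  m_5 = 25*2 - 23 = 27, d_5 = (779 - 27^2)/25 = 50/25 = 2, a_5 = floor((27 + 27)/2) = 27.
  m_6 = 2*27 - 27 = 27, d_6 = (779 - 27^2)/2 = 50/2 = 25, a_6 = floor((27 + 27)/25) = 2.
  m_7 = 25*2 - 27 = 23, d_7 = (779 - 23^2)/25 = 250/25 = 10, a_7 = floor((27 + 23)/10) = 5.
  m_8 = 10*5 - 23 = 27, d_8 = (779 - 27^2)/10 = 50/10 = 5, a_8 = floor((27 + 27)/5) = 10.
  m_9 = 5*10 - 27 = 23, d_9 = (779 - 23^2)/5 = 250/5 = 50, a_9 = floor((27 + 23)/50) = 1.
  m_10 = 50*1 - 23 = 27, d_10 = (779 - 27^2)/50 = 50/50 = 1, a_10 = floor((27 + 27)/1) = 54.
  m_11 = 1*54 - 27 = 27, d_11 = (779 - 27^2)/1 = 50/1 = 50: (m_11, d_11) = (m_1, d_1) = (27, 50), so from here the quotients repeat a_1, ..., a_10; the period length is 10.
So sqrt(779) = [27; (1, 10, 5, 2, 27, 2, 5, 10, 1, 54)] with period length k = 10.
k is even, so the fundamental solution of x^2 - 779y^2 = 1 is (p_{k-1}, q_{k-1}) = (p_9, q_9); compute convergents through index 9.
Convergents (p_i = a_i*p_{i-1} + p_{i-2}, q_i = a_i*q_{i-1} + q_{i-2} with p_{-2}=0, p_{-1}=1, q_{-2}=1, q_{-1}=0):
  i=0: a_0=27, p_0 = 27*1 + 0 = 27, q_0 = 27*0 + 1 = 1.
  i=1: a_1=1, p_1 = 1*27 + 1 = 28, q_1 = 1*1 + 0 = 1.
  i=2: a_2=10, p_2 = 10*28 + 27 = 307, q_2 = 10*1 + 1 = 11.
  i=3: a_3=5, p_3 = 5*307 + 28 = 1563, q_3 = 5*11 + 1 = 56.
  i=4: a_4=2, p_4 = 2*1563 + 307 = 3433, q_4 = 2*56 + 11 = 123.
  i=5: a_5=27, p_5 = 27*3433 + 1563 = 94254, q_5 = 27*123 + 56 = 3377.
  i=6: a_6=2, p_6 = 2*94254 + 3433 = 191941, q_6 = 2*3377 + 123 = 6877.
  i=7: a_7=5, p_7 = 5*191941 + 94254 = 1053959, q_7 = 5*6877 + 3377 = 37762.
  i=8: a_8=10, p_8 = 10*1053959 + 191941 = 10731531, q_8 = 10*37762 + 6877 = 384497.
  i=9: a_9=1, p_9 = 1*10731531 + 1053959 = 11785490, q_9 = 1*384497 + 37762 = 422259.
Check: 11785490^2 - 779*422259^2 = 138897774540100 - 138897774540099 = 1, so (x, y) = (11785490, 422259) solves the equation, and by the theorem it is the least positive solution.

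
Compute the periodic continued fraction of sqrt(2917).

[54; (108)]

Write x_i = (sqrt(2917) + m_i)/d_i with (m_0, d_0) = (0, 1). a_0 = floor(sqrt(2917)) = 54, since 54^2 = 2916 <= 2917 < 3025 = 55^2.
Iterate m_{i+1} = d_i*a_i - m_i, d_{i+1} = (2917 - m_{i+1}^2)/d_i, a_{i+1} = floor((a_0 + m_{i+1})/d_{i+1}):
  m_1 = 1*54 - 0 = 54, d_1 = (2917 - 54^2)/1 = 1/1 = 1, a_1 = floor((54 + 54)/1) = 108.
  m_2 = 1*108 - 54 = 54, d_2 = (2917 - 54^2)/1 = 1/1 = 1: (m_2, d_2) = (m_1, d_1) = (54, 1), so from here the quotient a_1 repeats; the period length is 1.
Hence the expansion of sqrt(2917) is a_0 = 54 followed by the repeating block 108 (period 1).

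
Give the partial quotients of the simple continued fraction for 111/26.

Run the Euclidean algorithm on 111 and 26; the successive quotients are the partial quotients a_0, a_1, ... (each step inverts the fractional part left over by the previous one):
  111 = 4*26 + 7, so a_0 = 4.
  26 = 3*7 + 5, so a_1 = 3.
  7 = 1*5 + 2, so a_2 = 1.
  5 = 2*2 + 1, so a_3 = 2.
  2 = 2*1 + 0, so a_4 = 2.
The remainder reaches 0 after 5 divisions, so the expansion has 5 partial quotients, read off in order.

[4; 3, 1, 2, 2]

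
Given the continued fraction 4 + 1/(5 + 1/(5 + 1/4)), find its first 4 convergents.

Using the convergent recurrence p_i = a_i*p_{i-1} + p_{i-2}, q_i = a_i*q_{i-1} + q_{i-2} with p_{-2}=0, p_{-1}=1, q_{-2}=1, q_{-1}=0:
  i=0: a_0=4, p_0 = 4*1 + 0 = 4, q_0 = 4*0 + 1 = 1.
  i=1: a_1=5, p_1 = 5*4 + 1 = 21, q_1 = 5*1 + 0 = 5.
  i=2: a_2=5, p_2 = 5*21 + 4 = 109, q_2 = 5*5 + 1 = 26.
  i=3: a_3=4, p_3 = 4*109 + 21 = 457, q_3 = 4*26 + 5 = 109.

4/1, 21/5, 109/26, 457/109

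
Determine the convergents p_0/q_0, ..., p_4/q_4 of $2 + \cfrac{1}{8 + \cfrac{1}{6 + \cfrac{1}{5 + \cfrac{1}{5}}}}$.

Using the convergent recurrence p_i = a_i*p_{i-1} + p_{i-2}, q_i = a_i*q_{i-1} + q_{i-2} with p_{-2}=0, p_{-1}=1, q_{-2}=1, q_{-1}=0:
  i=0: a_0=2, p_0 = 2*1 + 0 = 2, q_0 = 2*0 + 1 = 1.
  i=1: a_1=8, p_1 = 8*2 + 1 = 17, q_1 = 8*1 + 0 = 8.
  i=2: a_2=6, p_2 = 6*17 + 2 = 104, q_2 = 6*8 + 1 = 49.
  i=3: a_3=5, p_3 = 5*104 + 17 = 537, q_3 = 5*49 + 8 = 253.
  i=4: a_4=5, p_4 = 5*537 + 104 = 2789, q_4 = 5*253 + 49 = 1314.

2/1, 17/8, 104/49, 537/253, 2789/1314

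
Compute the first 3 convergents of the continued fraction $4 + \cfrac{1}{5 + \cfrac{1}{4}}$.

Using the convergent recurrence p_i = a_i*p_{i-1} + p_{i-2}, q_i = a_i*q_{i-1} + q_{i-2} with p_{-2}=0, p_{-1}=1, q_{-2}=1, q_{-1}=0:
  i=0: a_0=4, p_0 = 4*1 + 0 = 4, q_0 = 4*0 + 1 = 1.
  i=1: a_1=5, p_1 = 5*4 + 1 = 21, q_1 = 5*1 + 0 = 5.
  i=2: a_2=4, p_2 = 4*21 + 4 = 88, q_2 = 4*5 + 1 = 21.

4/1, 21/5, 88/21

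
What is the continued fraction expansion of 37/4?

[9; 4]

Run the Euclidean algorithm on 37 and 4; the successive quotients are the partial quotients a_0, a_1, ... (each step inverts the fractional part left over by the previous one):
  37 = 9*4 + 1, so a_0 = 9.
  4 = 4*1 + 0, so a_1 = 4.
The remainder reaches 0 after 2 divisions, so the expansion has 2 partial quotients, read off in order.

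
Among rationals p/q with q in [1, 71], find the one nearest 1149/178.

Expand x = 1149/178 as a continued fraction with the Euclidean algorithm:
  1149 = 6*178 + 81, so a_0 = 6.
  178 = 2*81 + 16, so a_1 = 2.
  81 = 5*16 + 1, so a_2 = 5.
  16 = 16*1 + 0, so a_3 = 16.
so x = [6; 2, 5, 16].
Convergents (p_i = a_i*p_{i-1} + p_{i-2}, q_i = a_i*q_{i-1} + q_{i-2} with p_{-2}=0, p_{-1}=1, q_{-2}=1, q_{-1}=0), until the denominator exceeds 71:
  i=0: a_0=6, p_0 = 6*1 + 0 = 6, q_0 = 6*0 + 1 = 1.
  i=1: a_1=2, p_1 = 2*6 + 1 = 13, q_1 = 2*1 + 0 = 2.
  i=2: a_2=5, p_2 = 5*13 + 6 = 71, q_2 = 5*2 + 1 = 11.
  i=3: a_3=16, p_3 = 16*71 + 13 = 1149, q_3 = 16*11 + 2 = 178.
q_3 = 178 > 71, so the last convergent with denominator <= 71 is p_2/q_2 = 71/11.
The closest fraction with denominator <= 71 is either p_2/q_2 or the intermediate fraction (k*p_2 + p_1)/(k*q_2 + q_1) with the largest k >= 1 whose denominator stays <= 71; these approach x as k grows, and every other convergent or intermediate fraction in range is farther away.
Largest k: floor((71 - q_1)/q_2) = floor((71 - 2)/11) = 6.
That gives (6*71 + 13)/(6*11 + 2) = 439/68.
Compare the errors: |x - 71/11| = |1149*11 - 71*178|/(178*11) = 1/1958, and |x - 439/68| = |1149*68 - 439*178|/(178*68) = 10/12104.
Cross-multiplying, 1*12104 = 12104 < 19580 = 10*1958, so 1/1958 is smaller: the convergent 71/11 is closer to x than 439/68.

71/11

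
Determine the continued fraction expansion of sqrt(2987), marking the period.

[54; (1, 1, 1, 7, 1, 2, 1, 7, 1, 1, 1, 108)]

Write x_i = (sqrt(2987) + m_i)/d_i with (m_0, d_0) = (0, 1). a_0 = floor(sqrt(2987)) = 54, since 54^2 = 2916 <= 2987 < 3025 = 55^2.
Iterate m_{i+1} = d_i*a_i - m_i, d_{i+1} = (2987 - m_{i+1}^2)/d_i, a_{i+1} = floor((a_0 + m_{i+1})/d_{i+1}):
  m_1 = 1*54 - 0 = 54, d_1 = (2987 - 54^2)/1 = 71/1 = 71, a_1 = floor((54 + 54)/71) = 1.
  m_2 = 71*1 - 54 = 17, d_2 = (2987 - 17^2)/71 = 2698/71 = 38, a_2 = floor((54 + 17)/38) = 1.
  m_3 = 38*1 - 17 = 21, d_3 = (2987 - 21^2)/38 = 2546/38 = 67, a_3 = floor((54 + 21)/67) = 1.
  m_4 = 67*1 - 21 = 46, d_4 = (2987 - 46^2)/67 = 871/67 = 13, a_4 = floor((54 + 46)/13) = 7.
  m_5 = 13*7 - 46 = 45, d_5 = (2987 - 45^2)/13 = 962/13 = 74, a_5 = floor((54 + 45)/74) = 1.
  m_6 = 74*1 - 45 = 29, d_6 = (2987 - 29^2)/74 = 2146/74 = 29, a_6 = floor((54 + 29)/29) = 2.
  m_7 = 29*2 - 29 = 29, d_7 = (2987 - 29^2)/29 = 2146/29 = 74, a_7 = floor((54 + 29)/74) = 1.
  m_8 = 74*1 - 29 = 45, d_8 = (2987 - 45^2)/74 = 962/74 = 13, a_8 = floor((54 + 45)/13) = 7.
  m_9 = 13*7 - 45 = 46, d_9 = (2987 - 46^2)/13 = 871/13 = 67, a_9 = floor((54 + 46)/67) = 1.
  m_10 = 67*1 - 46 = 21, d_10 = (2987 - 21^2)/67 = 2546/67 = 38, a_10 = floor((54 + 21)/38) = 1.
  m_11 = 38*1 - 21 = 17, d_11 = (2987 - 17^2)/38 = 2698/38 = 71, a_11 = floor((54 + 17)/71) = 1.
  m_12 = 71*1 - 17 = 54, d_12 = (2987 - 54^2)/71 = 71/71 = 1, a_12 = floor((54 + 54)/1) = 108.
  m_13 = 1*108 - 54 = 54, d_13 = (2987 - 54^2)/1 = 71/1 = 71: (m_13, d_13) = (m_1, d_1) = (54, 71), so from here the quotients repeat a_1, ..., a_12; the period length is 12.
Hence the expansion of sqrt(2987) is a_0 = 54 followed by the repeating block 1, 1, 1, 7, 1, 2, 1, 7, 1, 1, 1, 108 (period 12).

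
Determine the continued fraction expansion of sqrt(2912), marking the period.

Write x_i = (sqrt(2912) + m_i)/d_i with (m_0, d_0) = (0, 1). a_0 = floor(sqrt(2912)) = 53, since 53^2 = 2809 <= 2912 < 2916 = 54^2.
Iterate m_{i+1} = d_i*a_i - m_i, d_{i+1} = (2912 - m_{i+1}^2)/d_i, a_{i+1} = floor((a_0 + m_{i+1})/d_{i+1}):
  m_1 = 1*53 - 0 = 53, d_1 = (2912 - 53^2)/1 = 103/1 = 103, a_1 = floor((53 + 53)/103) = 1.
  m_2 = 103*1 - 53 = 50, d_2 = (2912 - 50^2)/103 = 412/103 = 4, a_2 = floor((53 + 50)/4) = 25.
  m_3 = 4*25 - 50 = 50, d_3 = (2912 - 50^2)/4 = 412/4 = 103, a_3 = floor((53 + 50)/103) = 1.
  m_4 = 103*1 - 50 = 53, d_4 = (2912 - 53^2)/103 = 103/103 = 1, a_4 = floor((53 + 53)/1) = 106.
  m_5 = 1*106 - 53 = 53, d_5 = (2912 - 53^2)/1 = 103/1 = 103: (m_5, d_5) = (m_1, d_1) = (53, 103), so from here the quotients repeat a_1, ..., a_4; the period length is 4.
Hence the expansion of sqrt(2912) is a_0 = 53 followed by the repeating block 1, 25, 1, 106 (period 4).

[53; (1, 25, 1, 106)]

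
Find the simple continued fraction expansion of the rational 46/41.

Run the Euclidean algorithm on 46 and 41; the successive quotients are the partial quotients a_0, a_1, ... (each step inverts the fractional part left over by the previous one):
  46 = 1*41 + 5, so a_0 = 1.
  41 = 8*5 + 1, so a_1 = 8.
  5 = 5*1 + 0, so a_2 = 5.
The remainder reaches 0 after 3 divisions, so the expansion has 3 partial quotients, read off in order.

[1; 8, 5]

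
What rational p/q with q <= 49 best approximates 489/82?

Expand x = 489/82 as a continued fraction with the Euclidean algorithm:
  489 = 5*82 + 79, so a_0 = 5.
  82 = 1*79 + 3, so a_1 = 1.
  79 = 26*3 + 1, so a_2 = 26.
  3 = 3*1 + 0, so a_3 = 3.
so x = [5; 1, 26, 3].
Convergents (p_i = a_i*p_{i-1} + p_{i-2}, q_i = a_i*q_{i-1} + q_{i-2} with p_{-2}=0, p_{-1}=1, q_{-2}=1, q_{-1}=0), until the denominator exceeds 49:
  i=0: a_0=5, p_0 = 5*1 + 0 = 5, q_0 = 5*0 + 1 = 1.
  i=1: a_1=1, p_1 = 1*5 + 1 = 6, q_1 = 1*1 + 0 = 1.
  i=2: a_2=26, p_2 = 26*6 + 5 = 161, q_2 = 26*1 + 1 = 27.
  i=3: a_3=3, p_3 = 3*161 + 6 = 489, q_3 = 3*27 + 1 = 82.
q_3 = 82 > 49, so the last convergent with denominator <= 49 is p_2/q_2 = 161/27.
The closest fraction with denominator <= 49 is either p_2/q_2 or the intermediate fraction (k*p_2 + p_1)/(k*q_2 + q_1) with the largest k >= 1 whose denominator stays <= 49; these approach x as k grows, and every other convergent or intermediate fraction in range is farther away.
Largest k: floor((49 - q_1)/q_2) = floor((49 - 1)/27) = 1.
That gives (1*161 + 6)/(1*27 + 1) = 167/28.
Compare the errors: |x - 161/27| = |489*27 - 161*82|/(82*27) = 1/2214, and |x - 167/28| = |489*28 - 167*82|/(82*28) = 2/2296.
Cross-multiplying, 1*2296 = 2296 < 4428 = 2*2214, so 1/2214 is smaller: the convergent 161/27 is closer to x than 167/28.

161/27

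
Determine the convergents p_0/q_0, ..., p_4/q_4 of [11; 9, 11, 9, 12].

11/1, 100/9, 1111/100, 10099/909, 122299/11008

Using the convergent recurrence p_i = a_i*p_{i-1} + p_{i-2}, q_i = a_i*q_{i-1} + q_{i-2} with p_{-2}=0, p_{-1}=1, q_{-2}=1, q_{-1}=0:
  i=0: a_0=11, p_0 = 11*1 + 0 = 11, q_0 = 11*0 + 1 = 1.
  i=1: a_1=9, p_1 = 9*11 + 1 = 100, q_1 = 9*1 + 0 = 9.
  i=2: a_2=11, p_2 = 11*100 + 11 = 1111, q_2 = 11*9 + 1 = 100.
  i=3: a_3=9, p_3 = 9*1111 + 100 = 10099, q_3 = 9*100 + 9 = 909.
  i=4: a_4=12, p_4 = 12*10099 + 1111 = 122299, q_4 = 12*909 + 100 = 11008.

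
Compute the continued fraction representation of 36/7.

Run the Euclidean algorithm on 36 and 7; the successive quotients are the partial quotients a_0, a_1, ... (each step inverts the fractional part left over by the previous one):
  36 = 5*7 + 1, so a_0 = 5.
  7 = 7*1 + 0, so a_1 = 7.
The remainder reaches 0 after 2 divisions, so the expansion has 2 partial quotients, read off in order.

[5; 7]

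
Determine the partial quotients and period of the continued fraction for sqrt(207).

Write x_i = (sqrt(207) + m_i)/d_i with (m_0, d_0) = (0, 1). a_0 = floor(sqrt(207)) = 14, since 14^2 = 196 <= 207 < 225 = 15^2.
Iterate m_{i+1} = d_i*a_i - m_i, d_{i+1} = (207 - m_{i+1}^2)/d_i, a_{i+1} = floor((a_0 + m_{i+1})/d_{i+1}):
  m_1 = 1*14 - 0 = 14, d_1 = (207 - 14^2)/1 = 11/1 = 11, a_1 = floor((14 + 14)/11) = 2.
  m_2 = 11*2 - 14 = 8, d_2 = (207 - 8^2)/11 = 143/11 = 13, a_2 = floor((14 + 8)/13) = 1.
  m_3 = 13*1 - 8 = 5, d_3 = (207 - 5^2)/13 = 182/13 = 14, a_3 = floor((14 + 5)/14) = 1.
  m_4 = 14*1 - 5 = 9, d_4 = (207 - 9^2)/14 = 126/14 = 9, a_4 = floor((14 + 9)/9) = 2.
  m_5 = 9*2 - 9 = 9, d_5 = (207 - 9^2)/9 = 126/9 = 14, a_5 = floor((14 + 9)/14) = 1.
  m_6 = 14*1 - 9 = 5, d_6 = (207 - 5^2)/14 = 182/14 = 13, a_6 = floor((14 + 5)/13) = 1.
  m_7 = 13*1 - 5 = 8, d_7 = (207 - 8^2)/13 = 143/13 = 11, a_7 = floor((14 + 8)/11) = 2.
  m_8 = 11*2 - 8 = 14, d_8 = (207 - 14^2)/11 = 11/11 = 1, a_8 = floor((14 + 14)/1) = 28.
  m_9 = 1*28 - 14 = 14, d_9 = (207 - 14^2)/1 = 11/1 = 11: (m_9, d_9) = (m_1, d_1) = (14, 11), so from here the quotients repeat a_1, ..., a_8; the period length is 8.
Hence the expansion of sqrt(207) is a_0 = 14 followed by the repeating block 2, 1, 1, 2, 1, 1, 2, 28 (period 8).

[14; (2, 1, 1, 2, 1, 1, 2, 28)]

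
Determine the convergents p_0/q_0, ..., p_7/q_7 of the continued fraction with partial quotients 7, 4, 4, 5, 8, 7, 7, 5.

7/1, 29/4, 123/17, 644/89, 5275/729, 37569/5192, 268258/37073, 1378859/190557

Using the convergent recurrence p_i = a_i*p_{i-1} + p_{i-2}, q_i = a_i*q_{i-1} + q_{i-2} with p_{-2}=0, p_{-1}=1, q_{-2}=1, q_{-1}=0:
  i=0: a_0=7, p_0 = 7*1 + 0 = 7, q_0 = 7*0 + 1 = 1.
  i=1: a_1=4, p_1 = 4*7 + 1 = 29, q_1 = 4*1 + 0 = 4.
  i=2: a_2=4, p_2 = 4*29 + 7 = 123, q_2 = 4*4 + 1 = 17.
  i=3: a_3=5, p_3 = 5*123 + 29 = 644, q_3 = 5*17 + 4 = 89.
  i=4: a_4=8, p_4 = 8*644 + 123 = 5275, q_4 = 8*89 + 17 = 729.
  i=5: a_5=7, p_5 = 7*5275 + 644 = 37569, q_5 = 7*729 + 89 = 5192.
  i=6: a_6=7, p_6 = 7*37569 + 5275 = 268258, q_6 = 7*5192 + 729 = 37073.
  i=7: a_7=5, p_7 = 5*268258 + 37569 = 1378859, q_7 = 5*37073 + 5192 = 190557.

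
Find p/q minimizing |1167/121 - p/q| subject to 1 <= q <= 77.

Expand x = 1167/121 as a continued fraction with the Euclidean algorithm:
  1167 = 9*121 + 78, so a_0 = 9.
  121 = 1*78 + 43, so a_1 = 1.
  78 = 1*43 + 35, so a_2 = 1.
  43 = 1*35 + 8, so a_3 = 1.
  35 = 4*8 + 3, so a_4 = 4.
  8 = 2*3 + 2, so a_5 = 2.
  3 = 1*2 + 1, so a_6 = 1.
  2 = 2*1 + 0, so a_7 = 2.
so x = [9; 1, 1, 1, 4, 2, 1, 2].
Convergents (p_i = a_i*p_{i-1} + p_{i-2}, q_i = a_i*q_{i-1} + q_{i-2} with p_{-2}=0, p_{-1}=1, q_{-2}=1, q_{-1}=0), until the denominator exceeds 77:
  i=0: a_0=9, p_0 = 9*1 + 0 = 9, q_0 = 9*0 + 1 = 1.
  i=1: a_1=1, p_1 = 1*9 + 1 = 10, q_1 = 1*1 + 0 = 1.
  i=2: a_2=1, p_2 = 1*10 + 9 = 19, q_2 = 1*1 + 1 = 2.
  i=3: a_3=1, p_3 = 1*19 + 10 = 29, q_3 = 1*2 + 1 = 3.
  i=4: a_4=4, p_4 = 4*29 + 19 = 135, q_4 = 4*3 + 2 = 14.
  i=5: a_5=2, p_5 = 2*135 + 29 = 299, q_5 = 2*14 + 3 = 31.
  i=6: a_6=1, p_6 = 1*299 + 135 = 434, q_6 = 1*31 + 14 = 45.
  i=7: a_7=2, p_7 = 2*434 + 299 = 1167, q_7 = 2*45 + 31 = 121.
q_7 = 121 > 77, so the last convergent with denominator <= 77 is p_6/q_6 = 434/45.
The closest fraction with denominator <= 77 is either p_6/q_6 or the intermediate fraction (k*p_6 + p_5)/(k*q_6 + q_5) with the largest k >= 1 whose denominator stays <= 77; these approach x as k grows, and every other convergent or intermediate fraction in range is farther away.
Largest k: floor((77 - q_5)/q_6) = floor((77 - 31)/45) = 1.
That gives (1*434 + 299)/(1*45 + 31) = 733/76.
Compare the errors: |x - 434/45| = |1167*45 - 434*121|/(121*45) = 1/5445, and |x - 733/76| = |1167*76 - 733*121|/(121*76) = 1/9196.
Cross-multiplying, 1*5445 = 5445 < 9196 = 1*9196, so 1/9196 is smaller: the intermediate fraction 733/76 is closer to x than 434/45.

733/76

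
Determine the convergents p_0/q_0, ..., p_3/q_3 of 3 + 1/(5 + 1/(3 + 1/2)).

3/1, 16/5, 51/16, 118/37

Using the convergent recurrence p_i = a_i*p_{i-1} + p_{i-2}, q_i = a_i*q_{i-1} + q_{i-2} with p_{-2}=0, p_{-1}=1, q_{-2}=1, q_{-1}=0:
  i=0: a_0=3, p_0 = 3*1 + 0 = 3, q_0 = 3*0 + 1 = 1.
  i=1: a_1=5, p_1 = 5*3 + 1 = 16, q_1 = 5*1 + 0 = 5.
  i=2: a_2=3, p_2 = 3*16 + 3 = 51, q_2 = 3*5 + 1 = 16.
  i=3: a_3=2, p_3 = 2*51 + 16 = 118, q_3 = 2*16 + 5 = 37.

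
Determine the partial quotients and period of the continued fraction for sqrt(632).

Write x_i = (sqrt(632) + m_i)/d_i with (m_0, d_0) = (0, 1). a_0 = floor(sqrt(632)) = 25, since 25^2 = 625 <= 632 < 676 = 26^2.
Iterate m_{i+1} = d_i*a_i - m_i, d_{i+1} = (632 - m_{i+1}^2)/d_i, a_{i+1} = floor((a_0 + m_{i+1})/d_{i+1}):
  m_1 = 1*25 - 0 = 25, d_1 = (632 - 25^2)/1 = 7/1 = 7, a_1 = floor((25 + 25)/7) = 7.
  m_2 = 7*7 - 25 = 24, d_2 = (632 - 24^2)/7 = 56/7 = 8, a_2 = floor((25 + 24)/8) = 6.
  m_3 = 8*6 - 24 = 24, d_3 = (632 - 24^2)/8 = 56/8 = 7, a_3 = floor((25 + 24)/7) = 7.
  m_4 = 7*7 - 24 = 25, d_4 = (632 - 25^2)/7 = 7/7 = 1, a_4 = floor((25 + 25)/1) = 50.
  m_5 = 1*50 - 25 = 25, d_5 = (632 - 25^2)/1 = 7/1 = 7: (m_5, d_5) = (m_1, d_1) = (25, 7), so from here the quotients repeat a_1, ..., a_4; the period length is 4.
Hence the expansion of sqrt(632) is a_0 = 25 followed by the repeating block 7, 6, 7, 50 (period 4).

[25; (7, 6, 7, 50)]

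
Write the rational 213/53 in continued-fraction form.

Run the Euclidean algorithm on 213 and 53; the successive quotients are the partial quotients a_0, a_1, ... (each step inverts the fractional part left over by the previous one):
  213 = 4*53 + 1, so a_0 = 4.
  53 = 53*1 + 0, so a_1 = 53.
The remainder reaches 0 after 2 divisions, so the expansion has 2 partial quotients, read off in order.

[4; 53]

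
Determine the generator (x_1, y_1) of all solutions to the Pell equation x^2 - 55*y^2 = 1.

First expand sqrt(55) as a continued fraction. With x_i = (sqrt(55) + m_i)/d_i and (m_0, d_0) = (0, 1): a_0 = floor(sqrt(55)) = 7, since 7^2 = 49 <= 55 < 64 = 8^2.
Iterate m_{i+1} = d_i*a_i - m_i, d_{i+1} = (55 - m_{i+1}^2)/d_i, a_{i+1} = floor((a_0 + m_{i+1})/d_{i+1}):
  m_1 = 1*7 - 0 = 7, d_1 = (55 - 7^2)/1 = 6/1 = 6, a_1 = floor((7 + 7)/6) = 2.
  m_2 = 6*2 - 7 = 5, d_2 = (55 - 5^2)/6 = 30/6 = 5, a_2 = floor((7 + 5)/5) = 2.
  m_3 = 5*2 - 5 = 5, d_3 = (55 - 5^2)/5 = 30/5 = 6, a_3 = floor((7 + 5)/6) = 2.
  m_4 = 6*2 - 5 = 7, d_4 = (55 - 7^2)/6 = 6/6 = 1, a_4 = floor((7 + 7)/1) = 14.
  m_5 = 1*14 - 7 = 7, d_5 = (55 - 7^2)/1 = 6/1 = 6: (m_5, d_5) = (m_1, d_1) = (7, 6), so from here the quotients repeat a_1, ..., a_4; the period length is 4.
So sqrt(55) = [7; (2, 2, 2, 14)] with period length k = 4.
k is even, so the fundamental solution of x^2 - 55y^2 = 1 is (p_{k-1}, q_{k-1}) = (p_3, q_3); compute convergents through index 3.
Convergents (p_i = a_i*p_{i-1} + p_{i-2}, q_i = a_i*q_{i-1} + q_{i-2} with p_{-2}=0, p_{-1}=1, q_{-2}=1, q_{-1}=0):
  i=0: a_0=7, p_0 = 7*1 + 0 = 7, q_0 = 7*0 + 1 = 1.
  i=1: a_1=2, p_1 = 2*7 + 1 = 15, q_1 = 2*1 + 0 = 2.
  i=2: a_2=2, p_2 = 2*15 + 7 = 37, q_2 = 2*2 + 1 = 5.
  i=3: a_3=2, p_3 = 2*37 + 15 = 89, q_3 = 2*5 + 2 = 12.
Check: 89^2 - 55*12^2 = 7921 - 7920 = 1, so (x, y) = (89, 12) solves the equation, and by the theorem it is the least positive solution.

(x, y) = (89, 12)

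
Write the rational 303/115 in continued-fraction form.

Run the Euclidean algorithm on 303 and 115; the successive quotients are the partial quotients a_0, a_1, ... (each step inverts the fractional part left over by the previous one):
  303 = 2*115 + 73, so a_0 = 2.
  115 = 1*73 + 42, so a_1 = 1.
  73 = 1*42 + 31, so a_2 = 1.
  42 = 1*31 + 11, so a_3 = 1.
  31 = 2*11 + 9, so a_4 = 2.
  11 = 1*9 + 2, so a_5 = 1.
  9 = 4*2 + 1, so a_6 = 4.
  2 = 2*1 + 0, so a_7 = 2.
The remainder reaches 0 after 8 divisions, so the expansion has 8 partial quotients, read off in order.

[2; 1, 1, 1, 2, 1, 4, 2]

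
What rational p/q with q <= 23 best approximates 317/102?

Expand x = 317/102 as a continued fraction with the Euclidean algorithm:
  317 = 3*102 + 11, so a_0 = 3.
  102 = 9*11 + 3, so a_1 = 9.
  11 = 3*3 + 2, so a_2 = 3.
  3 = 1*2 + 1, so a_3 = 1.
  2 = 2*1 + 0, so a_4 = 2.
so x = [3; 9, 3, 1, 2].
Convergents (p_i = a_i*p_{i-1} + p_{i-2}, q_i = a_i*q_{i-1} + q_{i-2} with p_{-2}=0, p_{-1}=1, q_{-2}=1, q_{-1}=0), until the denominator exceeds 23:
  i=0: a_0=3, p_0 = 3*1 + 0 = 3, q_0 = 3*0 + 1 = 1.
  i=1: a_1=9, p_1 = 9*3 + 1 = 28, q_1 = 9*1 + 0 = 9.
  i=2: a_2=3, p_2 = 3*28 + 3 = 87, q_2 = 3*9 + 1 = 28.
q_2 = 28 > 23, so the last convergent with denominator <= 23 is p_1/q_1 = 28/9.
The closest fraction with denominator <= 23 is either p_1/q_1 or the intermediate fraction (k*p_1 + p_0)/(k*q_1 + q_0) with the largest k >= 1 whose denominator stays <= 23; these approach x as k grows, and every other convergent or intermediate fraction in range is farther away.
Largest k: floor((23 - q_0)/q_1) = floor((23 - 1)/9) = 2.
That gives (2*28 + 3)/(2*9 + 1) = 59/19.
Compare the errors: |x - 28/9| = |317*9 - 28*102|/(102*9) = 3/918, and |x - 59/19| = |317*19 - 59*102|/(102*19) = 5/1938.
Cross-multiplying, 5*918 = 4590 < 5814 = 3*1938, so 5/1938 is smaller: the intermediate fraction 59/19 is closer to x than 28/9.

59/19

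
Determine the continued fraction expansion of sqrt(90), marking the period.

[9; (2, 18)]

Write x_i = (sqrt(90) + m_i)/d_i with (m_0, d_0) = (0, 1). a_0 = floor(sqrt(90)) = 9, since 9^2 = 81 <= 90 < 100 = 10^2.
Iterate m_{i+1} = d_i*a_i - m_i, d_{i+1} = (90 - m_{i+1}^2)/d_i, a_{i+1} = floor((a_0 + m_{i+1})/d_{i+1}):
  m_1 = 1*9 - 0 = 9, d_1 = (90 - 9^2)/1 = 9/1 = 9, a_1 = floor((9 + 9)/9) = 2.
  m_2 = 9*2 - 9 = 9, d_2 = (90 - 9^2)/9 = 9/9 = 1, a_2 = floor((9 + 9)/1) = 18.
  m_3 = 1*18 - 9 = 9, d_3 = (90 - 9^2)/1 = 9/1 = 9: (m_3, d_3) = (m_1, d_1) = (9, 9), so from here the quotients repeat a_1, a_2; the period length is 2.
Hence the expansion of sqrt(90) is a_0 = 9 followed by the repeating block 2, 18 (period 2).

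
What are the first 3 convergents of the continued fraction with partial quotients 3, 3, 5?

Using the convergent recurrence p_i = a_i*p_{i-1} + p_{i-2}, q_i = a_i*q_{i-1} + q_{i-2} with p_{-2}=0, p_{-1}=1, q_{-2}=1, q_{-1}=0:
  i=0: a_0=3, p_0 = 3*1 + 0 = 3, q_0 = 3*0 + 1 = 1.
  i=1: a_1=3, p_1 = 3*3 + 1 = 10, q_1 = 3*1 + 0 = 3.
  i=2: a_2=5, p_2 = 5*10 + 3 = 53, q_2 = 5*3 + 1 = 16.

3/1, 10/3, 53/16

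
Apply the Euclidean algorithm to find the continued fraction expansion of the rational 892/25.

Run the Euclidean algorithm on 892 and 25; the successive quotients are the partial quotients a_0, a_1, ... (each step inverts the fractional part left over by the previous one):
  892 = 35*25 + 17, so a_0 = 35.
  25 = 1*17 + 8, so a_1 = 1.
  17 = 2*8 + 1, so a_2 = 2.
  8 = 8*1 + 0, so a_3 = 8.
The remainder reaches 0 after 4 divisions, so the expansion has 4 partial quotients, read off in order.

[35; 1, 2, 8]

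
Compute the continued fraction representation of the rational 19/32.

[0; 1, 1, 2, 6]

Run the Euclidean algorithm on 19 and 32; the successive quotients are the partial quotients a_0, a_1, ... (each step inverts the fractional part left over by the previous one):
  19 = 0*32 + 19, so a_0 = 0.
  32 = 1*19 + 13, so a_1 = 1.
  19 = 1*13 + 6, so a_2 = 1.
  13 = 2*6 + 1, so a_3 = 2.
  6 = 6*1 + 0, so a_4 = 6.
The remainder reaches 0 after 5 divisions, so the expansion has 5 partial quotients, read off in order.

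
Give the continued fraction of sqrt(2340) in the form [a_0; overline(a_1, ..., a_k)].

Write x_i = (sqrt(2340) + m_i)/d_i with (m_0, d_0) = (0, 1). a_0 = floor(sqrt(2340)) = 48, since 48^2 = 2304 <= 2340 < 2401 = 49^2.
Iterate m_{i+1} = d_i*a_i - m_i, d_{i+1} = (2340 - m_{i+1}^2)/d_i, a_{i+1} = floor((a_0 + m_{i+1})/d_{i+1}):
  m_1 = 1*48 - 0 = 48, d_1 = (2340 - 48^2)/1 = 36/1 = 36, a_1 = floor((48 + 48)/36) = 2.
  m_2 = 36*2 - 48 = 24, d_2 = (2340 - 24^2)/36 = 1764/36 = 49, a_2 = floor((48 + 24)/49) = 1.
  m_3 = 49*1 - 24 = 25, d_3 = (2340 - 25^2)/49 = 1715/49 = 35, a_3 = floor((48 + 25)/35) = 2.
  m_4 = 35*2 - 25 = 45, d_4 = (2340 - 45^2)/35 = 315/35 = 9, a_4 = floor((48 + 45)/9) = 10.
  m_5 = 9*10 - 45 = 45, d_5 = (2340 - 45^2)/9 = 315/9 = 35, a_5 = floor((48 + 45)/35) = 2.
  m_6 = 35*2 - 45 = 25, d_6 = (2340 - 25^2)/35 = 1715/35 = 49, a_6 = floor((48 + 25)/49) = 1.
  m_7 = 49*1 - 25 = 24, d_7 = (2340 - 24^2)/49 = 1764/49 = 36, a_7 = floor((48 + 24)/36) = 2.
  m_8 = 36*2 - 24 = 48, d_8 = (2340 - 48^2)/36 = 36/36 = 1, a_8 = floor((48 + 48)/1) = 96.
  m_9 = 1*96 - 48 = 48, d_9 = (2340 - 48^2)/1 = 36/1 = 36: (m_9, d_9) = (m_1, d_1) = (48, 36), so from here the quotients repeat a_1, ..., a_8; the period length is 8.
Hence the expansion of sqrt(2340) is a_0 = 48 followed by the repeating block 2, 1, 2, 10, 2, 1, 2, 96 (period 8).

[48; overline(2, 1, 2, 10, 2, 1, 2, 96)]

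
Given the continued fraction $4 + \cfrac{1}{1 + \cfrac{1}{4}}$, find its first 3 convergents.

4/1, 5/1, 24/5

Using the convergent recurrence p_i = a_i*p_{i-1} + p_{i-2}, q_i = a_i*q_{i-1} + q_{i-2} with p_{-2}=0, p_{-1}=1, q_{-2}=1, q_{-1}=0:
  i=0: a_0=4, p_0 = 4*1 + 0 = 4, q_0 = 4*0 + 1 = 1.
  i=1: a_1=1, p_1 = 1*4 + 1 = 5, q_1 = 1*1 + 0 = 1.
  i=2: a_2=4, p_2 = 4*5 + 4 = 24, q_2 = 4*1 + 1 = 5.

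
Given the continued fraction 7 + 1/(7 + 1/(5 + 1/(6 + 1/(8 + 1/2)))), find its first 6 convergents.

Using the convergent recurrence p_i = a_i*p_{i-1} + p_{i-2}, q_i = a_i*q_{i-1} + q_{i-2} with p_{-2}=0, p_{-1}=1, q_{-2}=1, q_{-1}=0:
  i=0: a_0=7, p_0 = 7*1 + 0 = 7, q_0 = 7*0 + 1 = 1.
  i=1: a_1=7, p_1 = 7*7 + 1 = 50, q_1 = 7*1 + 0 = 7.
  i=2: a_2=5, p_2 = 5*50 + 7 = 257, q_2 = 5*7 + 1 = 36.
  i=3: a_3=6, p_3 = 6*257 + 50 = 1592, q_3 = 6*36 + 7 = 223.
  i=4: a_4=8, p_4 = 8*1592 + 257 = 12993, q_4 = 8*223 + 36 = 1820.
  i=5: a_5=2, p_5 = 2*12993 + 1592 = 27578, q_5 = 2*1820 + 223 = 3863.

7/1, 50/7, 257/36, 1592/223, 12993/1820, 27578/3863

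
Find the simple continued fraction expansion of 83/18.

Run the Euclidean algorithm on 83 and 18; the successive quotients are the partial quotients a_0, a_1, ... (each step inverts the fractional part left over by the previous one):
  83 = 4*18 + 11, so a_0 = 4.
  18 = 1*11 + 7, so a_1 = 1.
  11 = 1*7 + 4, so a_2 = 1.
  7 = 1*4 + 3, so a_3 = 1.
  4 = 1*3 + 1, so a_4 = 1.
  3 = 3*1 + 0, so a_5 = 3.
The remainder reaches 0 after 6 divisions, so the expansion has 6 partial quotients, read off in order.

[4; 1, 1, 1, 1, 3]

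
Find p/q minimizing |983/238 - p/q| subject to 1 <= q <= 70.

Expand x = 983/238 as a continued fraction with the Euclidean algorithm:
  983 = 4*238 + 31, so a_0 = 4.
  238 = 7*31 + 21, so a_1 = 7.
  31 = 1*21 + 10, so a_2 = 1.
  21 = 2*10 + 1, so a_3 = 2.
  10 = 10*1 + 0, so a_4 = 10.
so x = [4; 7, 1, 2, 10].
Convergents (p_i = a_i*p_{i-1} + p_{i-2}, q_i = a_i*q_{i-1} + q_{i-2} with p_{-2}=0, p_{-1}=1, q_{-2}=1, q_{-1}=0), until the denominator exceeds 70:
  i=0: a_0=4, p_0 = 4*1 + 0 = 4, q_0 = 4*0 + 1 = 1.
  i=1: a_1=7, p_1 = 7*4 + 1 = 29, q_1 = 7*1 + 0 = 7.
  i=2: a_2=1, p_2 = 1*29 + 4 = 33, q_2 = 1*7 + 1 = 8.
  i=3: a_3=2, p_3 = 2*33 + 29 = 95, q_3 = 2*8 + 7 = 23.
  i=4: a_4=10, p_4 = 10*95 + 33 = 983, q_4 = 10*23 + 8 = 238.
q_4 = 238 > 70, so the last convergent with denominator <= 70 is p_3/q_3 = 95/23.
The closest fraction with denominator <= 70 is either p_3/q_3 or the intermediate fraction (k*p_3 + p_2)/(k*q_3 + q_2) with the largest k >= 1 whose denominator stays <= 70; these approach x as k grows, and every other convergent or intermediate fraction in range is farther away.
Largest k: floor((70 - q_2)/q_3) = floor((70 - 8)/23) = 2.
That gives (2*95 + 33)/(2*23 + 8) = 223/54.
Compare the errors: |x - 95/23| = |983*23 - 95*238|/(238*23) = 1/5474, and |x - 223/54| = |983*54 - 223*238|/(238*54) = 8/12852.
Cross-multiplying, 1*12852 = 12852 < 43792 = 8*5474, so 1/5474 is smaller: the convergent 95/23 is closer to x than 223/54.

95/23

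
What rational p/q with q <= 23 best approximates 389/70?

50/9

Expand x = 389/70 as a continued fraction with the Euclidean algorithm:
  389 = 5*70 + 39, so a_0 = 5.
  70 = 1*39 + 31, so a_1 = 1.
  39 = 1*31 + 8, so a_2 = 1.
  31 = 3*8 + 7, so a_3 = 3.
  8 = 1*7 + 1, so a_4 = 1.
  7 = 7*1 + 0, so a_5 = 7.
so x = [5; 1, 1, 3, 1, 7].
Convergents (p_i = a_i*p_{i-1} + p_{i-2}, q_i = a_i*q_{i-1} + q_{i-2} with p_{-2}=0, p_{-1}=1, q_{-2}=1, q_{-1}=0), until the denominator exceeds 23:
  i=0: a_0=5, p_0 = 5*1 + 0 = 5, q_0 = 5*0 + 1 = 1.
  i=1: a_1=1, p_1 = 1*5 + 1 = 6, q_1 = 1*1 + 0 = 1.
  i=2: a_2=1, p_2 = 1*6 + 5 = 11, q_2 = 1*1 + 1 = 2.
  i=3: a_3=3, p_3 = 3*11 + 6 = 39, q_3 = 3*2 + 1 = 7.
  i=4: a_4=1, p_4 = 1*39 + 11 = 50, q_4 = 1*7 + 2 = 9.
  i=5: a_5=7, p_5 = 7*50 + 39 = 389, q_5 = 7*9 + 7 = 70.
q_5 = 70 > 23, so the last convergent with denominator <= 23 is p_4/q_4 = 50/9.
The closest fraction with denominator <= 23 is either p_4/q_4 or the intermediate fraction (k*p_4 + p_3)/(k*q_4 + q_3) with the largest k >= 1 whose denominator stays <= 23; these approach x as k grows, and every other convergent or intermediate fraction in range is farther away.
Largest k: floor((23 - q_3)/q_4) = floor((23 - 7)/9) = 1.
That gives (1*50 + 39)/(1*9 + 7) = 89/16.
Compare the errors: |x - 50/9| = |389*9 - 50*70|/(70*9) = 1/630, and |x - 89/16| = |389*16 - 89*70|/(70*16) = 6/1120.
Cross-multiplying, 1*1120 = 1120 < 3780 = 6*630, so 1/630 is smaller: the convergent 50/9 is closer to x than 89/16.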